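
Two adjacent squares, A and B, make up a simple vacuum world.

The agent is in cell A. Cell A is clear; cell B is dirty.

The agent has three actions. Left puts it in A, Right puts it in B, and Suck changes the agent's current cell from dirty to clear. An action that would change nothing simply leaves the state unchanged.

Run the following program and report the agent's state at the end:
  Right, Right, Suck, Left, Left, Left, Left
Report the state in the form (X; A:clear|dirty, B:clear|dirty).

1. Right → (B; A:clear, B:dirty)
2. Right → (B; A:clear, B:dirty)
3. Suck → (B; A:clear, B:clear)
4. Left → (A; A:clear, B:clear)
5. Left → (A; A:clear, B:clear)
6. Left → (A; A:clear, B:clear)
7. Left → (A; A:clear, B:clear)

(A; A:clear, B:clear)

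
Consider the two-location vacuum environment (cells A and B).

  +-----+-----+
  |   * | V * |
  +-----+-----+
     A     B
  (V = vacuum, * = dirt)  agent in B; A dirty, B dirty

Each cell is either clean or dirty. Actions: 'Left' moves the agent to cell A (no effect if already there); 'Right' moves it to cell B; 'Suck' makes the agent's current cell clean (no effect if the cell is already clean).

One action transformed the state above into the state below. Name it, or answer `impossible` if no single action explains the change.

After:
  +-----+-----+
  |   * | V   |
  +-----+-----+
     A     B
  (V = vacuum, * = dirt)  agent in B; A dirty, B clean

try  Left: (A; A:dirty, B:dirty)
try Right: (B; A:dirty, B:dirty)
try  Suck: (B; A:dirty, B:clean)  ← match

Suck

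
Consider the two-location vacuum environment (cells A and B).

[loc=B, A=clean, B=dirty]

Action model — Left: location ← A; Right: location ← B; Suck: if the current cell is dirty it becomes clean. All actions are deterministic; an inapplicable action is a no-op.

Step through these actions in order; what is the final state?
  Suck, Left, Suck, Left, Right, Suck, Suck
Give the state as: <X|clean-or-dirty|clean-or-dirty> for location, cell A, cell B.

step 1/7 (Suck): <B|clean|clean>
step 2/7 (Left): <A|clean|clean>
step 3/7 (Suck): <A|clean|clean>
step 4/7 (Left): <A|clean|clean>
step 5/7 (Right): <B|clean|clean>
step 6/7 (Suck): <B|clean|clean>
step 7/7 (Suck): <B|clean|clean>

<B|clean|clean>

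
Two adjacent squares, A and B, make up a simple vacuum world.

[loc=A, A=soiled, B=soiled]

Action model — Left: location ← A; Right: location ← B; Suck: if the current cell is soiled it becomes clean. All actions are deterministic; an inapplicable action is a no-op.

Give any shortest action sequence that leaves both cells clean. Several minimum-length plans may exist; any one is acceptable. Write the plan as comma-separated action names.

t=1 Suck ⇒ <A|clean|soiled>
t=2 Right ⇒ <B|clean|soiled>
t=3 Suck ⇒ <B|clean|clean>
min 3: Suck A + move + Suck B

Suck, Right, Suck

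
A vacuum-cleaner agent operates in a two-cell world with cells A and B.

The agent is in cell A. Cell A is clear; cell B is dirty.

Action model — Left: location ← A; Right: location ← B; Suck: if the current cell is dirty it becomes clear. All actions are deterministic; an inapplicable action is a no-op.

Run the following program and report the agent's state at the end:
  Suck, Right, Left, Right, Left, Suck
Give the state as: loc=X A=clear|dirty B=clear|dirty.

1. Suck → loc=A A=clear B=dirty
2. Right → loc=B A=clear B=dirty
3. Left → loc=A A=clear B=dirty
4. Right → loc=B A=clear B=dirty
5. Left → loc=A A=clear B=dirty
6. Suck → loc=A A=clear B=dirty

loc=A A=clear B=dirty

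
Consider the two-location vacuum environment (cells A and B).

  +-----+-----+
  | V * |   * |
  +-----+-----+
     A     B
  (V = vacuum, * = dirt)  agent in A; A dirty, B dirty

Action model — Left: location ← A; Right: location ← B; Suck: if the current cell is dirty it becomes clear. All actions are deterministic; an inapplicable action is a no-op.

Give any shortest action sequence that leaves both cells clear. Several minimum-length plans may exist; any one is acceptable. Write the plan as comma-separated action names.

Suck, Right, Suck

Suck (#1): in A — A clear, B dirty
Right (#2): in B — A clear, B dirty
Suck (#3): in B — A clear, B clear
min 3: Suck A + move + Suck B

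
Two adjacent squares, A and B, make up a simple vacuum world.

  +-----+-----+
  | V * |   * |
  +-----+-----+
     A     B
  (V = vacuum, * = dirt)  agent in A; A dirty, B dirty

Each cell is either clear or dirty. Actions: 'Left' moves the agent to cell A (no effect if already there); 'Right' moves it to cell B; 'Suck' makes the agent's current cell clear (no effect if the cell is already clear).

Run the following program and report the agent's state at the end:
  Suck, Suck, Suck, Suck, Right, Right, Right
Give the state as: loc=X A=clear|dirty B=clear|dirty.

t=1 Suck ⇒ loc=A A=clear B=dirty
t=2 Suck ⇒ loc=A A=clear B=dirty
t=3 Suck ⇒ loc=A A=clear B=dirty
t=4 Suck ⇒ loc=A A=clear B=dirty
t=5 Right ⇒ loc=B A=clear B=dirty
t=6 Right ⇒ loc=B A=clear B=dirty
t=7 Right ⇒ loc=B A=clear B=dirty

loc=B A=clear B=dirty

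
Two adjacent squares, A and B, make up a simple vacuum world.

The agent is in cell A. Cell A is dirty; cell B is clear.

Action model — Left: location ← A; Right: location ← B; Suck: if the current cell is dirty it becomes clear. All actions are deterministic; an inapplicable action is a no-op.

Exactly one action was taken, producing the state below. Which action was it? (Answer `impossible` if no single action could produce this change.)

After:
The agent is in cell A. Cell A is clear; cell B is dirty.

impossible

try  Left: (A; A:dirty, B:clear)
try Right: (B; A:dirty, B:clear)
try  Suck: (A; A:clear, B:clear)
no single action produces the after-state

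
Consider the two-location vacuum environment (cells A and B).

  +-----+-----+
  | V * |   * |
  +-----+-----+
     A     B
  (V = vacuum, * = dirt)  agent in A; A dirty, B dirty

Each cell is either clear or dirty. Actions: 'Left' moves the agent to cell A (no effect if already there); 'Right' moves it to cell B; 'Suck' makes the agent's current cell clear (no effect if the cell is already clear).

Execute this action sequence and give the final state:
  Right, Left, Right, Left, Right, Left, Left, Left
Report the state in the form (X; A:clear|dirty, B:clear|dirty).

(A; A:dirty, B:dirty)

step 1/8 (Right): (B; A:dirty, B:dirty)
step 2/8 (Left): (A; A:dirty, B:dirty)
step 3/8 (Right): (B; A:dirty, B:dirty)
step 4/8 (Left): (A; A:dirty, B:dirty)
step 5/8 (Right): (B; A:dirty, B:dirty)
step 6/8 (Left): (A; A:dirty, B:dirty)
step 7/8 (Left): (A; A:dirty, B:dirty)
step 8/8 (Left): (A; A:dirty, B:dirty)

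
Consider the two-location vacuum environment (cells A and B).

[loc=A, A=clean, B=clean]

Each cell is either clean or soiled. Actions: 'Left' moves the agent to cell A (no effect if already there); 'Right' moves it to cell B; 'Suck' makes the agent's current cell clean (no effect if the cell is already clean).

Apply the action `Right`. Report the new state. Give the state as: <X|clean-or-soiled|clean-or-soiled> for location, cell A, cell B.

<B|clean|clean>

start: <A|clean|clean>
[1] after Right: <B|clean|clean>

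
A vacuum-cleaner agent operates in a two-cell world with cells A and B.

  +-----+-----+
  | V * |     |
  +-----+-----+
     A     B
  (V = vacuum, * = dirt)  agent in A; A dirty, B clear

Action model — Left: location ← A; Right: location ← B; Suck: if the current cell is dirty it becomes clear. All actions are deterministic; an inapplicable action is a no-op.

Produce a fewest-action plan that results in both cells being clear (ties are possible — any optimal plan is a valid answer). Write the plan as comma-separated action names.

Suck

t=1 Suck ⇒ <A|clear|clear>
min 1: A is dirty, one Suck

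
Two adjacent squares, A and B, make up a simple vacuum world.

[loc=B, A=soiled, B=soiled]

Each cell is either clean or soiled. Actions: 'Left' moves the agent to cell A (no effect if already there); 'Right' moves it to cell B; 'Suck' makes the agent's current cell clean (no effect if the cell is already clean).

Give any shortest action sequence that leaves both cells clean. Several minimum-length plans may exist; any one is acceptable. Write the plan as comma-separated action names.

Suck, Left, Suck

[1] after Suck: (B; A:soiled, B:clean)
[2] after Left: (A; A:soiled, B:clean)
[3] after Suck: (A; A:clean, B:clean)
min 3: Suck B + move + Suck A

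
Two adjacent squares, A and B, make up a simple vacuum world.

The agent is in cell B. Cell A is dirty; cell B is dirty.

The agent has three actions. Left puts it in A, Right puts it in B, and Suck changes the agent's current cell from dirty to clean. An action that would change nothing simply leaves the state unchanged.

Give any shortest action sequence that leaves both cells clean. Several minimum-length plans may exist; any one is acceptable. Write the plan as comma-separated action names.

1. Suck → in B — A dirty, B clean
2. Left → in A — A dirty, B clean
3. Suck → in A — A clean, B clean
min 3: Suck B + move + Suck A

Suck, Left, Suck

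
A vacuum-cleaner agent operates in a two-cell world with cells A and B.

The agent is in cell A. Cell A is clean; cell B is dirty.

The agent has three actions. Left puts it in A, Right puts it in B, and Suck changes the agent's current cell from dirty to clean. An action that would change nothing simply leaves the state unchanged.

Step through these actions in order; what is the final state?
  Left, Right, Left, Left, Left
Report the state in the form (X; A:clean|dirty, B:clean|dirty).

[1] after Left: (A; A:clean, B:dirty)
[2] after Right: (B; A:clean, B:dirty)
[3] after Left: (A; A:clean, B:dirty)
[4] after Left: (A; A:clean, B:dirty)
[5] after Left: (A; A:clean, B:dirty)

(A; A:clean, B:dirty)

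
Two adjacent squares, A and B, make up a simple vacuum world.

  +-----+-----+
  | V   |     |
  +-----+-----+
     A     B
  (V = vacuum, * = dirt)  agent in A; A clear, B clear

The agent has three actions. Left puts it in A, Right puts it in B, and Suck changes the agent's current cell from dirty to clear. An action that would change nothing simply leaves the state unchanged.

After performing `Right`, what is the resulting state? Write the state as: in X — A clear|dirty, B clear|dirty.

start: in A — A clear, B clear
t=1 Right ⇒ in B — A clear, B clear

in B — A clear, B clear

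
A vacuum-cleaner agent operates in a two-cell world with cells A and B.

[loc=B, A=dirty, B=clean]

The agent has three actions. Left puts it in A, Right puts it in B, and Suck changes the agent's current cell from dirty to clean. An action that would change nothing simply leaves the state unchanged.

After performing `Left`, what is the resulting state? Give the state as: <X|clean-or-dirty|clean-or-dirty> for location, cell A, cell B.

<A|dirty|clean>

start: <B|dirty|clean>
1) do Left; now <A|dirty|clean>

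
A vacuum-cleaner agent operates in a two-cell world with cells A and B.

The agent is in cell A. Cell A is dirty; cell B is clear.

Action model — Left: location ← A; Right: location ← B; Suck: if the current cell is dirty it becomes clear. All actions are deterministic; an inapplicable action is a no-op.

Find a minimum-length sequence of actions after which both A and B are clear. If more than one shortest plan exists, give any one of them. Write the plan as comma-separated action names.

Suck

[1] after Suck: in A — A clear, B clear
min 1: A is dirty, one Suck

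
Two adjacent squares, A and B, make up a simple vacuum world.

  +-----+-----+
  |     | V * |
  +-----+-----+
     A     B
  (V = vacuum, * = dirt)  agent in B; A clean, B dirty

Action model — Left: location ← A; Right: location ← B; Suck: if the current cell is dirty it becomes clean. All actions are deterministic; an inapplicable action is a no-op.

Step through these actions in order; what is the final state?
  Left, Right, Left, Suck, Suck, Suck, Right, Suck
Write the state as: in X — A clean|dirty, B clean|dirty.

t=1 Left ⇒ in A — A clean, B dirty
t=2 Right ⇒ in B — A clean, B dirty
t=3 Left ⇒ in A — A clean, B dirty
t=4 Suck ⇒ in A — A clean, B dirty
t=5 Suck ⇒ in A — A clean, B dirty
t=6 Suck ⇒ in A — A clean, B dirty
t=7 Right ⇒ in B — A clean, B dirty
t=8 Suck ⇒ in B — A clean, B clean

in B — A clean, B clean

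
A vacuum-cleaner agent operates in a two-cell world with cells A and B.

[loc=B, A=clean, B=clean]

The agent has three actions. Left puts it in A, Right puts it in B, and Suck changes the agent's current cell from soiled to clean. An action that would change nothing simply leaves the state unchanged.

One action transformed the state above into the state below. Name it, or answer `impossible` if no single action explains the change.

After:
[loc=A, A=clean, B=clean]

try  Left: in A — A clean, B clean  ← match
try Right: in B — A clean, B clean
try  Suck: in B — A clean, B clean

Left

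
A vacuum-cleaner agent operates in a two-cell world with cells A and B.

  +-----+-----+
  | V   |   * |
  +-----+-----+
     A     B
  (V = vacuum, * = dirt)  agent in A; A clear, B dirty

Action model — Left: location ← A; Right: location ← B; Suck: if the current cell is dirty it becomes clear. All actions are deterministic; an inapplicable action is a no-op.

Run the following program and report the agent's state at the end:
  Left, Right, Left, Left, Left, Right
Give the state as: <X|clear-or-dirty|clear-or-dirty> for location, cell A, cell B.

<B|clear|dirty>

1. Left → <A|clear|dirty>
2. Right → <B|clear|dirty>
3. Left → <A|clear|dirty>
4. Left → <A|clear|dirty>
5. Left → <A|clear|dirty>
6. Right → <B|clear|dirty>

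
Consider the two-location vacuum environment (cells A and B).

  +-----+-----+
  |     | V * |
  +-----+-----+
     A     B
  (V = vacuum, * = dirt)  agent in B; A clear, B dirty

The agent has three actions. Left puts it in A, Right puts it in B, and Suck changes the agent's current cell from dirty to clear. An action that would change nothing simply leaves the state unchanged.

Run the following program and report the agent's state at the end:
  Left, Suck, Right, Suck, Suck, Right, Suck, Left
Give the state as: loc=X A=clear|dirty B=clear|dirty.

loc=A A=clear B=clear

1) do Left; now loc=A A=clear B=dirty
2) do Suck; now loc=A A=clear B=dirty
3) do Right; now loc=B A=clear B=dirty
4) do Suck; now loc=B A=clear B=clear
5) do Suck; now loc=B A=clear B=clear
6) do Right; now loc=B A=clear B=clear
7) do Suck; now loc=B A=clear B=clear
8) do Left; now loc=A A=clear B=clear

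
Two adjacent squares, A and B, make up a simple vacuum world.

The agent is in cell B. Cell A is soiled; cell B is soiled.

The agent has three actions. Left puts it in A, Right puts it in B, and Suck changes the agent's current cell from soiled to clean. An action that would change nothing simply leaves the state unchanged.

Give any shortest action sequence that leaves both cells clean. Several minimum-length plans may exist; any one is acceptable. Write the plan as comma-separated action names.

1. Suck → in B — A soiled, B clean
2. Left → in A — A soiled, B clean
3. Suck → in A — A clean, B clean
min 3: Suck B + move + Suck A

Suck, Left, Suck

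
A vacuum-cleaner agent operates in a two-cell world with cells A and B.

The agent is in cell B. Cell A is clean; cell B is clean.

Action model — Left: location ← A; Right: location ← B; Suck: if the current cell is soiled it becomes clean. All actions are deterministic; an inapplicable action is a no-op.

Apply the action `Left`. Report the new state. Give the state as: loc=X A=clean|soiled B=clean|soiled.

loc=A A=clean B=clean

start: loc=B A=clean B=clean
Left (#1): loc=A A=clean B=clean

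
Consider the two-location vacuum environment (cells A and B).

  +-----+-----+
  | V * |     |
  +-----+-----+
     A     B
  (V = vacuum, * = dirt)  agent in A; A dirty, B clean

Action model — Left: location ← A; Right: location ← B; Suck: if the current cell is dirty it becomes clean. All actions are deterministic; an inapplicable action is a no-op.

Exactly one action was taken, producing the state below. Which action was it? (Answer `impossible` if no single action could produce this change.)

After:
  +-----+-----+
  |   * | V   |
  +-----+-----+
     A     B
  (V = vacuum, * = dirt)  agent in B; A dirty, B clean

try  Left: in A — A dirty, B clean
try Right: in B — A dirty, B clean  ← match
try  Suck: in A — A clean, B clean

Right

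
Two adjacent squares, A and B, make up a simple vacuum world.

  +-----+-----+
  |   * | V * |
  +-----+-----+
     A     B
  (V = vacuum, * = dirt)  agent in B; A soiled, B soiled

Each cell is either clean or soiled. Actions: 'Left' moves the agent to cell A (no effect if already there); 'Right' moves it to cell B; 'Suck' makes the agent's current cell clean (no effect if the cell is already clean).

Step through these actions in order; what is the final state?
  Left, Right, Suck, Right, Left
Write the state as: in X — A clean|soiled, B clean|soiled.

in A — A soiled, B clean

Left (#1): in A — A soiled, B soiled
Right (#2): in B — A soiled, B soiled
Suck (#3): in B — A soiled, B clean
Right (#4): in B — A soiled, B clean
Left (#5): in A — A soiled, B clean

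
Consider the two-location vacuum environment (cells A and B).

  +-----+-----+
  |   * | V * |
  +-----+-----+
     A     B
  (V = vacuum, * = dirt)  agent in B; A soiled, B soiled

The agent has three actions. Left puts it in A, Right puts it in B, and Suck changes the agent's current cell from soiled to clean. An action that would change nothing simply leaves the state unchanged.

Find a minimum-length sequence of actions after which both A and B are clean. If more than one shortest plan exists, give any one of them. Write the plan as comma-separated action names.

Suck, Left, Suck

step 1/3 (Suck): loc=B A=soiled B=clean
step 2/3 (Left): loc=A A=soiled B=clean
step 3/3 (Suck): loc=A A=clean B=clean
min 3: Suck B + move + Suck A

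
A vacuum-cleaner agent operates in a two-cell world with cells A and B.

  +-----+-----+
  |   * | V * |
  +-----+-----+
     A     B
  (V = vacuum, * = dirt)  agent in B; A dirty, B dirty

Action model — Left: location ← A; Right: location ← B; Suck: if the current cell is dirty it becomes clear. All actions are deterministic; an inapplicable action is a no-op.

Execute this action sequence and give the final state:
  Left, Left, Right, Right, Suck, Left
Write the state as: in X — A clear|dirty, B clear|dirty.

[1] after Left: in A — A dirty, B dirty
[2] after Left: in A — A dirty, B dirty
[3] after Right: in B — A dirty, B dirty
[4] after Right: in B — A dirty, B dirty
[5] after Suck: in B — A dirty, B clear
[6] after Left: in A — A dirty, B clear

in A — A dirty, B clear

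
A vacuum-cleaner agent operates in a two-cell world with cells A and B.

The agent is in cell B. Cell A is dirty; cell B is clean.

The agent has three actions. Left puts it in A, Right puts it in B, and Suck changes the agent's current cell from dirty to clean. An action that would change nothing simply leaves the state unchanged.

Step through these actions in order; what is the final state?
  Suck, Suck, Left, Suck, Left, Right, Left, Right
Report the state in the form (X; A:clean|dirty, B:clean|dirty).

1. Suck → (B; A:dirty, B:clean)
2. Suck → (B; A:dirty, B:clean)
3. Left → (A; A:dirty, B:clean)
4. Suck → (A; A:clean, B:clean)
5. Left → (A; A:clean, B:clean)
6. Right → (B; A:clean, B:clean)
7. Left → (A; A:clean, B:clean)
8. Right → (B; A:clean, B:clean)

(B; A:clean, B:clean)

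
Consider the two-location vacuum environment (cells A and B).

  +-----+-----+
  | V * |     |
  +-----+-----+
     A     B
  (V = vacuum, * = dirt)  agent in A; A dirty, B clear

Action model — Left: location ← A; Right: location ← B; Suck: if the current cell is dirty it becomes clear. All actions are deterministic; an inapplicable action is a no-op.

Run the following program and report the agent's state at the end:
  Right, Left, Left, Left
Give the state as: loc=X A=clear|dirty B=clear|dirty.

step 1/4 (Right): loc=B A=dirty B=clear
step 2/4 (Left): loc=A A=dirty B=clear
step 3/4 (Left): loc=A A=dirty B=clear
step 4/4 (Left): loc=A A=dirty B=clear

loc=A A=dirty B=clear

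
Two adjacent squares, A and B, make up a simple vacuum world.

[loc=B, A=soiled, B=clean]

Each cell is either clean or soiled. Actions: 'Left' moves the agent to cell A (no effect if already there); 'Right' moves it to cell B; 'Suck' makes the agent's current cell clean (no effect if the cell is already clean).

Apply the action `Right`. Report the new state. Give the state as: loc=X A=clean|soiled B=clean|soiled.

loc=B A=soiled B=clean

start: loc=B A=soiled B=clean
step 1/1 (Right): loc=B A=soiled B=clean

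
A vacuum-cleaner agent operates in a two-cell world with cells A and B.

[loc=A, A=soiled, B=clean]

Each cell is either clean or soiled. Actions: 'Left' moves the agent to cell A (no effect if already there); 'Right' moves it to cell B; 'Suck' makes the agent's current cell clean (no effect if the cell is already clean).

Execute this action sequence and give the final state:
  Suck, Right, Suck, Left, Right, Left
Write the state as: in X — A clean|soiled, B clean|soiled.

in A — A clean, B clean

Suck (#1): in A — A clean, B clean
Right (#2): in B — A clean, B clean
Suck (#3): in B — A clean, B clean
Left (#4): in A — A clean, B clean
Right (#5): in B — A clean, B clean
Left (#6): in A — A clean, B clean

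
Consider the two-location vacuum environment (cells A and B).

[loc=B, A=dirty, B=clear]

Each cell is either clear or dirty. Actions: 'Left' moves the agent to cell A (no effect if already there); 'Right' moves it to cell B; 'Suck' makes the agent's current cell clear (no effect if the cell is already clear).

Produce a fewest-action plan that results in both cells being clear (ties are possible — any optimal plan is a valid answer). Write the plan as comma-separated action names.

Left, Suck

step 1/2 (Left): loc=A A=dirty B=clear
step 2/2 (Suck): loc=A A=clear B=clear
min 2: go A then Suck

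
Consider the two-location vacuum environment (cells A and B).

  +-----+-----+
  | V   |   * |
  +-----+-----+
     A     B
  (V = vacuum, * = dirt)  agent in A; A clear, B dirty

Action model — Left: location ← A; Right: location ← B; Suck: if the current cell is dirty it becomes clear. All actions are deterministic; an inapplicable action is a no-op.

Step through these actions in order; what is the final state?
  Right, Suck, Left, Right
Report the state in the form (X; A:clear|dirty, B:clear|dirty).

(B; A:clear, B:clear)

t=1 Right ⇒ (B; A:clear, B:dirty)
t=2 Suck ⇒ (B; A:clear, B:clear)
t=3 Left ⇒ (A; A:clear, B:clear)
t=4 Right ⇒ (B; A:clear, B:clear)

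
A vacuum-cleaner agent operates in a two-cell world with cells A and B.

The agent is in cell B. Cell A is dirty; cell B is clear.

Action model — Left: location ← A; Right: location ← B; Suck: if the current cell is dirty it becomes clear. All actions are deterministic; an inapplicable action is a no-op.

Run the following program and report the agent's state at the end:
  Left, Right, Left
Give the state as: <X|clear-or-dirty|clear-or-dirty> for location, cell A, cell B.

<A|dirty|clear>

t=1 Left ⇒ <A|dirty|clear>
t=2 Right ⇒ <B|dirty|clear>
t=3 Left ⇒ <A|dirty|clear>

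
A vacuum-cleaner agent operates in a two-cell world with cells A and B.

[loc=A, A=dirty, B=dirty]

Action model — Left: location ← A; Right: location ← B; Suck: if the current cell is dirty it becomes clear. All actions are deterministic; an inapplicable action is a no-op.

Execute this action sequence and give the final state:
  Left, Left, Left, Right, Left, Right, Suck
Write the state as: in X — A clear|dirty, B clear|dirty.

1) do Left; now in A — A dirty, B dirty
2) do Left; now in A — A dirty, B dirty
3) do Left; now in A — A dirty, B dirty
4) do Right; now in B — A dirty, B dirty
5) do Left; now in A — A dirty, B dirty
6) do Right; now in B — A dirty, B dirty
7) do Suck; now in B — A dirty, B clear

in B — A dirty, B clear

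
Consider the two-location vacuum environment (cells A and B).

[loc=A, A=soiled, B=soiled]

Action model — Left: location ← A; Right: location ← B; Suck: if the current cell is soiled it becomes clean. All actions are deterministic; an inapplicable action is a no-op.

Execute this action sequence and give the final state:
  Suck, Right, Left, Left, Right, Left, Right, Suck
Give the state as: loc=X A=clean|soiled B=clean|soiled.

step 1/8 (Suck): loc=A A=clean B=soiled
step 2/8 (Right): loc=B A=clean B=soiled
step 3/8 (Left): loc=A A=clean B=soiled
step 4/8 (Left): loc=A A=clean B=soiled
step 5/8 (Right): loc=B A=clean B=soiled
step 6/8 (Left): loc=A A=clean B=soiled
step 7/8 (Right): loc=B A=clean B=soiled
step 8/8 (Suck): loc=B A=clean B=clean

loc=B A=clean B=clean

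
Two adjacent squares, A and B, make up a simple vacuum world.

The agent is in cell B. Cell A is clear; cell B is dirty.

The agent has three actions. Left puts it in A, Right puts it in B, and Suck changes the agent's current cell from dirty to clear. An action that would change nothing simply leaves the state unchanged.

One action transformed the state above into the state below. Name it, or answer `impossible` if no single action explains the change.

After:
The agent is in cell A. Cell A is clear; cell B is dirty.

try  Left: (A; A:clear, B:dirty)  ← match
try Right: (B; A:clear, B:dirty)
try  Suck: (B; A:clear, B:clear)

Left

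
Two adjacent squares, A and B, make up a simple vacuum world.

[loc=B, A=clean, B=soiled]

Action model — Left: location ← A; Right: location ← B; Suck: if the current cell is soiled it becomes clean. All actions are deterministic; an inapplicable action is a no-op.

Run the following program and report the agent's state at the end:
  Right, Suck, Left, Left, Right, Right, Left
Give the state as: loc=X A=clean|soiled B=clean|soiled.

t=1 Right ⇒ loc=B A=clean B=soiled
t=2 Suck ⇒ loc=B A=clean B=clean
t=3 Left ⇒ loc=A A=clean B=clean
t=4 Left ⇒ loc=A A=clean B=clean
t=5 Right ⇒ loc=B A=clean B=clean
t=6 Right ⇒ loc=B A=clean B=clean
t=7 Left ⇒ loc=A A=clean B=clean

loc=A A=clean B=clean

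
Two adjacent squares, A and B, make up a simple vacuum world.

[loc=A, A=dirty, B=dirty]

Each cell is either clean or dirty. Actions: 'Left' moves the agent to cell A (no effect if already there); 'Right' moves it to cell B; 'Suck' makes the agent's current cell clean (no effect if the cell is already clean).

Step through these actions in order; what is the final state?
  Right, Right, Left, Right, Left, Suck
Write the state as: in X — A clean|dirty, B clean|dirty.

in A — A clean, B dirty

1. Right → in B — A dirty, B dirty
2. Right → in B — A dirty, B dirty
3. Left → in A — A dirty, B dirty
4. Right → in B — A dirty, B dirty
5. Left → in A — A dirty, B dirty
6. Suck → in A — A clean, B dirty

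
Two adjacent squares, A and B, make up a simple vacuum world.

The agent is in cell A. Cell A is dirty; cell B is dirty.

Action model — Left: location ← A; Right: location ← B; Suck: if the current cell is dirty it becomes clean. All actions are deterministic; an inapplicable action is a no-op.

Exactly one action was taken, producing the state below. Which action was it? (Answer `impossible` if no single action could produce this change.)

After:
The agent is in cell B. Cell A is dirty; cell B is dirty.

Right

try  Left: in A — A dirty, B dirty
try Right: in B — A dirty, B dirty  ← match
try  Suck: in A — A clean, B dirty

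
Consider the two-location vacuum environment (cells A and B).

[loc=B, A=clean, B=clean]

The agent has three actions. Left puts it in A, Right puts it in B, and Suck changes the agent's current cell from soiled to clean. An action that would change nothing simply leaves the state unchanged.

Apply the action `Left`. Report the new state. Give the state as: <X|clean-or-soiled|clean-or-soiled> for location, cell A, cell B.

<A|clean|clean>

start: <B|clean|clean>
1. Left → <A|clean|clean>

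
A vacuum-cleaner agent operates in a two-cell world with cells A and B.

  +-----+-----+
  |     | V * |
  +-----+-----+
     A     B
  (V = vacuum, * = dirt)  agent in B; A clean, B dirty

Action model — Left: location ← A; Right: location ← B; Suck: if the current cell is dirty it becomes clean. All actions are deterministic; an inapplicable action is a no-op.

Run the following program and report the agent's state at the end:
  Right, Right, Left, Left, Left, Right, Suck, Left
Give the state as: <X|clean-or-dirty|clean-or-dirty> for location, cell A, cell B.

<A|clean|clean>

1) do Right; now <B|clean|dirty>
2) do Right; now <B|clean|dirty>
3) do Left; now <A|clean|dirty>
4) do Left; now <A|clean|dirty>
5) do Left; now <A|clean|dirty>
6) do Right; now <B|clean|dirty>
7) do Suck; now <B|clean|clean>
8) do Left; now <A|clean|clean>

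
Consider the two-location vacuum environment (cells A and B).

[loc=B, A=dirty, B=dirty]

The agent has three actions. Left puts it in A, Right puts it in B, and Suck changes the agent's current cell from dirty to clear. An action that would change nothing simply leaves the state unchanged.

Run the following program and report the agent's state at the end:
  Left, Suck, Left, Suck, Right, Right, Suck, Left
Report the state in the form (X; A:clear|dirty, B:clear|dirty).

1. Left → (A; A:dirty, B:dirty)
2. Suck → (A; A:clear, B:dirty)
3. Left → (A; A:clear, B:dirty)
4. Suck → (A; A:clear, B:dirty)
5. Right → (B; A:clear, B:dirty)
6. Right → (B; A:clear, B:dirty)
7. Suck → (B; A:clear, B:clear)
8. Left → (A; A:clear, B:clear)

(A; A:clear, B:clear)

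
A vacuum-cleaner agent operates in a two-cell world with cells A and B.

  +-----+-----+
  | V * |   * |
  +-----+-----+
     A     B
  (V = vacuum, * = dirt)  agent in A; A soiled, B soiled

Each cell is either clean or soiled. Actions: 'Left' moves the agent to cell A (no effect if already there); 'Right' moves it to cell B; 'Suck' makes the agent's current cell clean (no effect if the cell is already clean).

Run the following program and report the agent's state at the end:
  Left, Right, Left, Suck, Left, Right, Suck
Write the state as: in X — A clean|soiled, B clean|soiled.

in B — A clean, B clean

step 1/7 (Left): in A — A soiled, B soiled
step 2/7 (Right): in B — A soiled, B soiled
step 3/7 (Left): in A — A soiled, B soiled
step 4/7 (Suck): in A — A clean, B soiled
step 5/7 (Left): in A — A clean, B soiled
step 6/7 (Right): in B — A clean, B soiled
step 7/7 (Suck): in B — A clean, B clean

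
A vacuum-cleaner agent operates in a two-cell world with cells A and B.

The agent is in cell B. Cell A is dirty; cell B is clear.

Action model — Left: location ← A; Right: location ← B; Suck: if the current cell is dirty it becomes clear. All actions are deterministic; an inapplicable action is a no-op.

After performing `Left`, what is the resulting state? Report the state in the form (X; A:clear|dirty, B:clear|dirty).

(A; A:dirty, B:clear)

start: (B; A:dirty, B:clear)
Left (#1): (A; A:dirty, B:clear)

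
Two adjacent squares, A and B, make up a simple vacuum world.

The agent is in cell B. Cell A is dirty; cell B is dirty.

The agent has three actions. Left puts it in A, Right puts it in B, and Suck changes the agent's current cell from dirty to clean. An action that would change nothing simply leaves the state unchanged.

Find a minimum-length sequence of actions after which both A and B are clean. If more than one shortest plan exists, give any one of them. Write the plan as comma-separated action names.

1. Suck → in B — A dirty, B clean
2. Left → in A — A dirty, B clean
3. Suck → in A — A clean, B clean
min 3: Suck B + move + Suck A

Suck, Left, Suck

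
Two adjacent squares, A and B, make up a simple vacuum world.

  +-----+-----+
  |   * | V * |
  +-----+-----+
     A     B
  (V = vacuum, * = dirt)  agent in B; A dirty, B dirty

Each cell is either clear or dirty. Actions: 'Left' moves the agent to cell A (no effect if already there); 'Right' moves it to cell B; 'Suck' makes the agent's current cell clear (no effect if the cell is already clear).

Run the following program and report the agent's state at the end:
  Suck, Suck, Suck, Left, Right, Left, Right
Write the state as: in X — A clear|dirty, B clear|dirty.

1. Suck → in B — A dirty, B clear
2. Suck → in B — A dirty, B clear
3. Suck → in B — A dirty, B clear
4. Left → in A — A dirty, B clear
5. Right → in B — A dirty, B clear
6. Left → in A — A dirty, B clear
7. Right → in B — A dirty, B clear

in B — A dirty, B clear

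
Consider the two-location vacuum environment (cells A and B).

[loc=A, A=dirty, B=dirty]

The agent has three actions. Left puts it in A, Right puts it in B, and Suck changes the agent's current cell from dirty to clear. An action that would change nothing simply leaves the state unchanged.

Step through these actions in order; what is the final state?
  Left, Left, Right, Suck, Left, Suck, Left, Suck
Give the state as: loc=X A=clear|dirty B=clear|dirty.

loc=A A=clear B=clear

t=1 Left ⇒ loc=A A=dirty B=dirty
t=2 Left ⇒ loc=A A=dirty B=dirty
t=3 Right ⇒ loc=B A=dirty B=dirty
t=4 Suck ⇒ loc=B A=dirty B=clear
t=5 Left ⇒ loc=A A=dirty B=clear
t=6 Suck ⇒ loc=A A=clear B=clear
t=7 Left ⇒ loc=A A=clear B=clear
t=8 Suck ⇒ loc=A A=clear B=clear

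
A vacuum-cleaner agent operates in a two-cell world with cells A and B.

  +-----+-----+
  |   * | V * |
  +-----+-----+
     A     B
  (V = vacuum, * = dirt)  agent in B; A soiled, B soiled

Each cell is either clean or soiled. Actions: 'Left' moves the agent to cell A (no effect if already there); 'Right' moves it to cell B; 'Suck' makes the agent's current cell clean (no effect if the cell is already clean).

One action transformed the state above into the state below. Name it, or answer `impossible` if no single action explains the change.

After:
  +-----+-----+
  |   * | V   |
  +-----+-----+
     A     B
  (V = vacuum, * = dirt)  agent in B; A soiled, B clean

Suck

try  Left: <A|soiled|soiled>
try Right: <B|soiled|soiled>
try  Suck: <B|soiled|clean>  ← match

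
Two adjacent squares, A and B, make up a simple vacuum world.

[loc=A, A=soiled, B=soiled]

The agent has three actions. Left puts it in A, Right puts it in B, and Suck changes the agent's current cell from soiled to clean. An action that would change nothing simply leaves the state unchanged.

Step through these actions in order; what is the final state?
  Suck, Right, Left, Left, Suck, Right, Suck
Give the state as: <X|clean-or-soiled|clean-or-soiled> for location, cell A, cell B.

1. Suck → <A|clean|soiled>
2. Right → <B|clean|soiled>
3. Left → <A|clean|soiled>
4. Left → <A|clean|soiled>
5. Suck → <A|clean|soiled>
6. Right → <B|clean|soiled>
7. Suck → <B|clean|clean>

<B|clean|clean>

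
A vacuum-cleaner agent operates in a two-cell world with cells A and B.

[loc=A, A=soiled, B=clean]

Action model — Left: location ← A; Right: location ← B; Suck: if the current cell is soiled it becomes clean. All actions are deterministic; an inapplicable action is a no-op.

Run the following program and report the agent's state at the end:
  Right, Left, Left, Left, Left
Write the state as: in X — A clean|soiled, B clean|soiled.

Right (#1): in B — A soiled, B clean
Left (#2): in A — A soiled, B clean
Left (#3): in A — A soiled, B clean
Left (#4): in A — A soiled, B clean
Left (#5): in A — A soiled, B clean

in A — A soiled, B clean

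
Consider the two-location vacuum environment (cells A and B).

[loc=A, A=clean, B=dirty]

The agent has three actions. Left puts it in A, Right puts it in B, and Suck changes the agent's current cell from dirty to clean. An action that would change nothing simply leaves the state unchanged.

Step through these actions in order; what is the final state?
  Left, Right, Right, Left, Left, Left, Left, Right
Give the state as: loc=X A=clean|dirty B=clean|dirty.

[1] after Left: loc=A A=clean B=dirty
[2] after Right: loc=B A=clean B=dirty
[3] after Right: loc=B A=clean B=dirty
[4] after Left: loc=A A=clean B=dirty
[5] after Left: loc=A A=clean B=dirty
[6] after Left: loc=A A=clean B=dirty
[7] after Left: loc=A A=clean B=dirty
[8] after Right: loc=B A=clean B=dirty

loc=B A=clean B=dirty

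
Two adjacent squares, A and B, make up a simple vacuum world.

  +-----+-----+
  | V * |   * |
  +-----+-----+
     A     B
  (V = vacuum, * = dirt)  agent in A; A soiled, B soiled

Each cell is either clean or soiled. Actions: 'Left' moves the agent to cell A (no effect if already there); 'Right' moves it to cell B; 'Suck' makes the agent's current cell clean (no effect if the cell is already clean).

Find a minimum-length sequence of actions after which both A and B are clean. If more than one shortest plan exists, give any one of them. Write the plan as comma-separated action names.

t=1 Suck ⇒ in A — A clean, B soiled
t=2 Right ⇒ in B — A clean, B soiled
t=3 Suck ⇒ in B — A clean, B clean
min 3: Suck A + move + Suck B

Suck, Right, Suck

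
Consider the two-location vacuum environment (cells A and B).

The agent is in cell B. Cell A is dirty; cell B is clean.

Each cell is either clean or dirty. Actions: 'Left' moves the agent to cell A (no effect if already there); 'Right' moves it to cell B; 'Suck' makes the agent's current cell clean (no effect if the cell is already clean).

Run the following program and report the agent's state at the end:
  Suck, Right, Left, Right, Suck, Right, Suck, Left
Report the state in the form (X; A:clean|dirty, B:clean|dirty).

(A; A:dirty, B:clean)

1) do Suck; now (B; A:dirty, B:clean)
2) do Right; now (B; A:dirty, B:clean)
3) do Left; now (A; A:dirty, B:clean)
4) do Right; now (B; A:dirty, B:clean)
5) do Suck; now (B; A:dirty, B:clean)
6) do Right; now (B; A:dirty, B:clean)
7) do Suck; now (B; A:dirty, B:clean)
8) do Left; now (A; A:dirty, B:clean)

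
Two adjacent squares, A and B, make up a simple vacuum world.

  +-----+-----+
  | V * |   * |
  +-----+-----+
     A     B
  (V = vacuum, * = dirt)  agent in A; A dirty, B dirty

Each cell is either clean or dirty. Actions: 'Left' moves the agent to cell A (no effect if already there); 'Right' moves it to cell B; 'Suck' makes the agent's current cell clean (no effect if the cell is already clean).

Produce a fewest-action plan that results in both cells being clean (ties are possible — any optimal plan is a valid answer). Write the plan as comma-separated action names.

Suck, Right, Suck

1. Suck → loc=A A=clean B=dirty
2. Right → loc=B A=clean B=dirty
3. Suck → loc=B A=clean B=clean
min 3: Suck A + move + Suck B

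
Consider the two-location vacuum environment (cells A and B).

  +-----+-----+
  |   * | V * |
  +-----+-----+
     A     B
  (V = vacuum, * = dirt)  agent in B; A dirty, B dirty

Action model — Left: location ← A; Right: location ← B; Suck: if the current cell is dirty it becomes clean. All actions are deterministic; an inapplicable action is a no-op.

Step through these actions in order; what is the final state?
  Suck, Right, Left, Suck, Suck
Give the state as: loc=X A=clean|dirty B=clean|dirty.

Suck (#1): loc=B A=dirty B=clean
Right (#2): loc=B A=dirty B=clean
Left (#3): loc=A A=dirty B=clean
Suck (#4): loc=A A=clean B=clean
Suck (#5): loc=A A=clean B=clean

loc=A A=clean B=clean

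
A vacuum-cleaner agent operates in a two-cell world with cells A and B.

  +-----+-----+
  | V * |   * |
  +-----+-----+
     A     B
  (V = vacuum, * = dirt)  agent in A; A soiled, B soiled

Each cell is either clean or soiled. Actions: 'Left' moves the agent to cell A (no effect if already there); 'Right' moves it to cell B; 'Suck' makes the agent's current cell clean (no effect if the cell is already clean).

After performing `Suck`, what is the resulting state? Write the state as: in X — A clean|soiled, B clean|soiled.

start: in A — A soiled, B soiled
1. Suck → in A — A clean, B soiled

in A — A clean, B soiled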